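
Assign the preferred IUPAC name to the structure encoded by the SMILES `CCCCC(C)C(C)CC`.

3,4-dimethyloctane

The parent chain contains 8 carbons (octane).
Number the chain so that the substituent locant set {3,4} is lower than {5,6} at the first point of difference.
This places methyl groups at C-3 and C-4.
Putting it together: 3,4-dimethyloctane.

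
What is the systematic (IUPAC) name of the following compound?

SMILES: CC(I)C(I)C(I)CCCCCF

The longest carbon chain is 9 atoms: the parent is nonane.
Number the chain so that the substituent locant set {1,6,7,8} is lower than {2,3,4,9} at the first point of difference.
This places a fluoro group at C-1; iodo groups at C-6 and C-7 and C-8.
Prefixes are listed alphabetically: fluoro, iodo.
Putting it together: 1-fluoro-6,7,8-triiodononane.

1-fluoro-6,7,8-triiodononane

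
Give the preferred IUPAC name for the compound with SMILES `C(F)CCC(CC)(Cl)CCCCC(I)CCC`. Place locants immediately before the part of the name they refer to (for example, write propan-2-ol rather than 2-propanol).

4-chloro-4-ethyl-1-fluoro-9-iodododecane

The parent chain contains 12 carbons (dodecane).
Choose the numbering such that the substituent locant set {1,4,4,9} is lower than {4,9,9,12} at the first point of difference.
With this numbering: a chloro group at C-4; an ethyl group at C-4; a fluoro group at C-1; an iodo group at C-9.
Substituent prefixes are cited in alphabetical order (multiplying prefixes like di-/tri- are ignored for ordering).
The name is 4-chloro-4-ethyl-1-fluoro-9-iodododecane.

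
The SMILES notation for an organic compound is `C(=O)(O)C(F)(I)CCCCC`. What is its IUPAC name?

The longest carbon chain that includes the –COOH group has 7 carbons, so the parent hydride is heptane.
A carboxylic acid (terminal –COOH) is the principal characteristic group, giving the suffix -oic acid.
The numbering direction is chosen so that the carboxylic acid carbon is C-1 by definition.
This places a fluoro group at C-2; an iodo group at C-2.
Substituent prefixes are cited in alphabetical order (multiplying prefixes like di-/tri- are ignored for ordering).
Assembling the pieces gives 2-fluoro-2-iodoheptanoic acid.

2-fluoro-2-iodoheptanoic acid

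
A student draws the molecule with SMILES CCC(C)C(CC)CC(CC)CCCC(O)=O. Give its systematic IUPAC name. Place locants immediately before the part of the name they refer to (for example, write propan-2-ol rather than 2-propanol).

5,7-diethyl-8-methyldecanoic acid

The longest carbon chain that includes the –COOH group has 10 carbons, so the parent hydride is decane.
A carboxylic acid (terminal –COOH) is the principal characteristic group, giving the suffix -oic acid.
Number the chain so that the carboxylic acid carbon is C-1 by definition.
This places ethyl groups at C-5 and C-7; a methyl group at C-8.
The substituents are ordered alphabetically, ignoring any di-/tri- multipliers.
Putting it together: 5,7-diethyl-8-methyldecanoic acid.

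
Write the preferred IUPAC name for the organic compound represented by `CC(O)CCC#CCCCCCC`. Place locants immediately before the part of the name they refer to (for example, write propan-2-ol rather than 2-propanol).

dodec-5-yn-2-ol

Counting along the main chain through the –OH group and the multiple bond gives 12 carbons: the parent is dodecane.
The principal characteristic group is an alcohol (–OH), named with the suffix -ol.
A C≡C triple bond in the chain gives the infix -yne-.
Choose the numbering such that numbering from this end puts the hydroxyl group at C-2 rather than C-11.
That gives the hydroxyl at C-2; the triple bond between C-5 and C-6.
The name is dodec-5-yn-2-ol.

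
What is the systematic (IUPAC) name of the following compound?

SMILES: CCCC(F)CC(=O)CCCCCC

4-fluorododecan-6-one

The longest chain bearing the carbonyl is 12 carbons long (dodecane).
A ketone (C=O on an internal carbon) is the principal characteristic group, giving the suffix -one.
Number the chain so that numbering from this end puts the carbonyl group at C-6 rather than C-7.
This places the carbonyl at C-6; a fluoro group at C-4.
The name is 4-fluorododecan-6-one.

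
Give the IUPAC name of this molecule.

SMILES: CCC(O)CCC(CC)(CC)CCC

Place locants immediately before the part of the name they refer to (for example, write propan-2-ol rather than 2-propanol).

Counting along the main chain through the –OH group gives 9 carbons: the parent is nonane.
An alcohol (–OH) is the principal characteristic group, giving the suffix -ol.
Choose the numbering such that numbering from this end puts the hydroxyl group at C-3 rather than C-7.
That gives the hydroxyl at C-3; two ethyl groups at C-6.
The name is 6,6-diethylnonan-3-ol.

6,6-diethylnonan-3-ol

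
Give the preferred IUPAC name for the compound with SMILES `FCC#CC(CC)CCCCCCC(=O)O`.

The longest carbon chain that includes the –COOH group and the multiple bond has 11 carbons, so the parent hydride is undecane.
A carboxylic acid (terminal –COOH) is the principal characteristic group, giving the suffix -oic acid.
A C≡C triple bond in the chain gives the infix -yne-.
The numbering direction is chosen so that the carboxylic acid carbon is C-1 by definition.
That gives the triple bond between C-9 and C-10; an ethyl group at C-8; a fluoro group at C-11.
The substituents are ordered alphabetically, ignoring any di-/tri- multipliers.
The name is 8-ethyl-11-fluoroundec-9-ynoic acid.

8-ethyl-11-fluoroundec-9-ynoic acid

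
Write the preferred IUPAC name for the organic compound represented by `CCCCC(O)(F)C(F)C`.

2,3-difluoroheptan-3-ol

The longest chain bearing the –OH group is 7 carbons long (heptane).
The principal characteristic group is an alcohol (–OH), named with the suffix -ol.
Number the chain so that numbering from this end puts the hydroxyl group at C-3 rather than C-5.
That gives the hydroxyl at C-3; fluoro groups at C-2 and C-3.
Putting it together: 2,3-difluoroheptan-3-ol.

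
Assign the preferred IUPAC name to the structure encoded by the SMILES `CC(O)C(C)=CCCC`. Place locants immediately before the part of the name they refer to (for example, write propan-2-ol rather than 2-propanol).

3-methylhept-3-en-2-ol

The longest carbon chain that includes the –OH group and the multiple bond has 7 carbons, so the parent hydride is heptane.
The highest-priority functional group is an alcohol (–OH), so the name ends in -ol.
There is one C=C double bond, indicated by the ending -ene.
The numbering direction is chosen so that numbering from this end puts the hydroxyl group at C-2 rather than C-6.
That gives the hydroxyl at C-2; the double bond between C-3 and C-4; a methyl group at C-3.
Assembling the pieces gives 3-methylhept-3-en-2-ol.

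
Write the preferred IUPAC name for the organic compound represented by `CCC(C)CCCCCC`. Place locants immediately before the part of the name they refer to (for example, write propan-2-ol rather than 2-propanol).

The longest continuous carbon chain has 9 atoms, so the parent hydride is nonane.
The numbering direction is chosen so that the substituent locant set {3} is lower than {7} at the first point of difference.
That gives a methyl group at C-3.
Assembling the pieces gives 3-methylnonane.

3-methylnonane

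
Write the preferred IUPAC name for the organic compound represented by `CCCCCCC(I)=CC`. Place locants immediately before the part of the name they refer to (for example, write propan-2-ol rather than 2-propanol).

The longest chain bearing the multiple bond is 9 carbons long (nonane).
There is one C=C double bond, indicated by the ending -ene.
Choose the numbering such that numbering from this end puts the double bond at C-2 rather than C-7.
That gives the double bond between C-2 and C-3; an iodo group at C-3.
Putting it together: 3-iodonon-2-ene.

3-iodonon-2-ene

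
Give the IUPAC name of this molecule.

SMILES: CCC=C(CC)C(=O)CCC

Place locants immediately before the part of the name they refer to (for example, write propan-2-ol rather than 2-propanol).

The longest carbon chain that includes the carbonyl and the multiple bond has 8 carbons, so the parent hydride is octane.
The principal characteristic group is a ketone (C=O on an internal carbon), named with the suffix -one.
There is one C=C double bond, indicated by the ending -ene.
Choose the numbering such that numbering from this end puts the carbonyl group at C-4 rather than C-5.
With this numbering: the carbonyl at C-4; the double bond between C-5 and C-6; an ethyl group at C-5.
Assembling the pieces gives 5-ethyloct-5-en-4-one.

5-ethyloct-5-en-4-one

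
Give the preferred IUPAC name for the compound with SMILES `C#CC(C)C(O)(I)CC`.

The longest carbon chain that includes the –OH group and the multiple bond has 6 carbons, so the parent hydride is hexane.
An alcohol (–OH) is the principal characteristic group, giving the suffix -ol.
There is one C≡C triple bond, indicated by the ending -yne.
Number the chain so that numbering from this end puts the hydroxyl group at C-3 rather than C-4.
That gives the hydroxyl at C-3; the triple bond between C-5 and C-6; an iodo group at C-3; a methyl group at C-4.
The substituents are ordered alphabetically, ignoring any di-/tri- multipliers.
The name is 3-iodo-4-methylhex-5-yn-3-ol.

3-iodo-4-methylhex-5-yn-3-ol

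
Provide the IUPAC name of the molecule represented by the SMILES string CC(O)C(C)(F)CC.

The longest carbon chain that includes the –OH group has 5 carbons, so the parent hydride is pentane.
An alcohol (–OH) is the principal characteristic group, giving the suffix -ol.
Number the chain so that numbering from this end puts the hydroxyl group at C-2 rather than C-4.
That gives the hydroxyl at C-2; a fluoro group at C-3; a methyl group at C-3.
Prefixes are listed alphabetically: fluoro, methyl.
The name is 3-fluoro-3-methylpentan-2-ol.

3-fluoro-3-methylpentan-2-ol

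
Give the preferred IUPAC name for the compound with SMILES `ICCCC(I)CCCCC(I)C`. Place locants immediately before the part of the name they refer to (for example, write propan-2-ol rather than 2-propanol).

The longest continuous carbon chain has 10 atoms, so the parent hydride is decane.
Number the chain so that the substituent locant set {1,4,9} is lower than {2,7,10} at the first point of difference.
With this numbering: iodo groups at C-1 and C-4 and C-9.
Putting it together: 1,4,9-triiododecane.

1,4,9-triiododecane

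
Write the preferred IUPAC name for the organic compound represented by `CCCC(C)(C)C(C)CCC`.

4,4,5-trimethyloctane

The longest carbon chain is 8 atoms: the parent is octane.
Choose the numbering such that the substituent locant set {4,4,5} is lower than {4,5,5} at the first point of difference.
That gives methyl groups at C-4 (×2) and C-5.
Assembling the pieces gives 4,4,5-trimethyloctane.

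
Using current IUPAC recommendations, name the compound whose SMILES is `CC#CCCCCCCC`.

dec-2-yne

Counting along the main chain through the multiple bond gives 10 carbons: the parent is decane.
There is one C≡C triple bond, indicated by the ending -yne.
Number the chain so that numbering from this end puts the triple bond at C-2 rather than C-8.
With this numbering: the triple bond between C-2 and C-3.
The name is dec-2-yne.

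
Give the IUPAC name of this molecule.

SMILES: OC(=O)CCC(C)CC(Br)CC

Counting along the main chain through the –COOH group gives 8 carbons: the parent is octane.
The principal characteristic group is a carboxylic acid (terminal –COOH), named with the suffix -oic acid.
The numbering direction is chosen so that the carboxylic acid carbon is C-1 by definition.
That gives a bromo group at C-6; a methyl group at C-4.
Substituent prefixes are cited in alphabetical order (multiplying prefixes like di-/tri- are ignored for ordering).
Putting it together: 6-bromo-4-methyloctanoic acid.

6-bromo-4-methyloctanoic acid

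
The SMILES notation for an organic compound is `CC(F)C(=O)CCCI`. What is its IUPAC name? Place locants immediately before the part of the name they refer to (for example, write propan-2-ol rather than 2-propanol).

2-fluoro-6-iodohexan-3-one

The longest chain bearing the carbonyl is 6 carbons long (hexane).
The highest-priority functional group is a ketone (C=O on an internal carbon), so the name ends in -one.
Choose the numbering such that numbering from this end puts the carbonyl group at C-3 rather than C-4.
This places the carbonyl at C-3; a fluoro group at C-2; an iodo group at C-6.
Substituent prefixes are cited in alphabetical order (multiplying prefixes like di-/tri- are ignored for ordering).
Assembling the pieces gives 2-fluoro-6-iodohexan-3-one.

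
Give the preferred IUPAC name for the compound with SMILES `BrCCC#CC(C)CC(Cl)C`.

The longest carbon chain that includes the multiple bond has 8 carbons, so the parent hydride is octane.
The chain contains a C≡C triple bond, so the unsaturation ending is -yne.
The numbering direction is chosen so that numbering from this end puts the triple bond at C-3 rather than C-5.
With this numbering: the triple bond between C-3 and C-4; a bromo group at C-1; a chloro group at C-7; a methyl group at C-5.
Substituent prefixes are cited in alphabetical order (multiplying prefixes like di-/tri- are ignored for ordering).
Assembling the pieces gives 1-bromo-7-chloro-5-methyloct-3-yne.

1-bromo-7-chloro-5-methyloct-3-yne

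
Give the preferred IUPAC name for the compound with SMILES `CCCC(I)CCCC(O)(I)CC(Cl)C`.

The longest carbon chain that includes the –OH group has 11 carbons, so the parent hydride is undecane.
An alcohol (–OH) is the principal characteristic group, giving the suffix -ol.
The numbering direction is chosen so that numbering from this end puts the hydroxyl group at C-4 rather than C-8.
That gives the hydroxyl at C-4; a chloro group at C-2; iodo groups at C-4 and C-8.
Substituent prefixes are cited in alphabetical order (multiplying prefixes like di-/tri- are ignored for ordering).
The name is 2-chloro-4,8-diiodoundecan-4-ol.

2-chloro-4,8-diiodoundecan-4-ol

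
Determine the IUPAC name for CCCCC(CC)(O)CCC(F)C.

The longest chain bearing the –OH group is 9 carbons long (nonane).
An alcohol (–OH) is the principal characteristic group, giving the suffix -ol.
Choose the numbering such that the substituent locant set {2,5} is lower than {5,8} at the first point of difference.
That gives the hydroxyl at C-5; an ethyl group at C-5; a fluoro group at C-2.
Substituent prefixes are cited in alphabetical order (multiplying prefixes like di-/tri- are ignored for ordering).
The name is 5-ethyl-2-fluorononan-5-ol.

5-ethyl-2-fluorononan-5-ol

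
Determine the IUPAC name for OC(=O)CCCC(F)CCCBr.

The longest carbon chain that includes the –COOH group has 8 carbons, so the parent hydride is octane.
The highest-priority functional group is a carboxylic acid (terminal –COOH), so the name ends in -oic acid.
Number the chain so that the carboxylic acid carbon is C-1 by definition.
With this numbering: a bromo group at C-8; a fluoro group at C-5.
Prefixes are listed alphabetically: bromo, fluoro.
Assembling the pieces gives 8-bromo-5-fluorooctanoic acid.

8-bromo-5-fluorooctanoic acid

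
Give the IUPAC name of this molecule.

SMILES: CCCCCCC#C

oct-1-yne

The longest carbon chain that includes the multiple bond has 8 carbons, so the parent hydride is octane.
The chain contains a C≡C triple bond, so the unsaturation ending is -yne.
Number the chain so that numbering from this end puts the triple bond at C-1 rather than C-7.
That gives the triple bond between C-1 and C-2.
Putting it together: oct-1-yne.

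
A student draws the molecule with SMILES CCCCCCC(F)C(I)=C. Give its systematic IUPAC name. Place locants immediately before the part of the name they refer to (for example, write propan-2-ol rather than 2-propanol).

The longest carbon chain that includes the multiple bond has 9 carbons, so the parent hydride is nonane.
A C=C double bond in the chain gives the infix -ene-.
Choose the numbering such that numbering from this end puts the double bond at C-1 rather than C-8.
That gives the double bond between C-1 and C-2; a fluoro group at C-3; an iodo group at C-2.
Substituent prefixes are cited in alphabetical order (multiplying prefixes like di-/tri- are ignored for ordering).
The name is 3-fluoro-2-iodonon-1-ene.

3-fluoro-2-iodonon-1-ene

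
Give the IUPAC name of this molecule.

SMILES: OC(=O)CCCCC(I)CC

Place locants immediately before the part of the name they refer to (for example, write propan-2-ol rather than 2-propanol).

Counting along the main chain through the –COOH group gives 8 carbons: the parent is octane.
The highest-priority functional group is a carboxylic acid (terminal –COOH), so the name ends in -oic acid.
Number the chain so that the carboxylic acid carbon is C-1 by definition.
With this numbering: an iodo group at C-6.
Assembling the pieces gives 6-iodooctanoic acid.

6-iodooctanoic acid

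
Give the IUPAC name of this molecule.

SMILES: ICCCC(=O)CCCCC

The longest carbon chain that includes the carbonyl has 9 carbons, so the parent hydride is nonane.
A ketone (C=O on an internal carbon) is the principal characteristic group, giving the suffix -one.
Number the chain so that numbering from this end puts the carbonyl group at C-4 rather than C-6.
With this numbering: the carbonyl at C-4; an iodo group at C-1.
Putting it together: 1-iodononan-4-one.

1-iodononan-4-one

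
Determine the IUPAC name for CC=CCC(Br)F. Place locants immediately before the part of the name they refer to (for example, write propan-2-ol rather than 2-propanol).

Counting along the main chain through the multiple bond gives 5 carbons: the parent is pentane.
A C=C double bond in the chain gives the infix -ene-.
Number the chain so that numbering from this end puts the double bond at C-2 rather than C-3.
This places the double bond between C-2 and C-3; a bromo group at C-5; a fluoro group at C-5.
Prefixes are listed alphabetically: bromo, fluoro.
Assembling the pieces gives 5-bromo-5-fluoropent-2-ene.

5-bromo-5-fluoropent-2-ene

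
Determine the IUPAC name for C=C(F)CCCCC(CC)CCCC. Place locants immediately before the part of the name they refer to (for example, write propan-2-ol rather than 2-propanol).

Counting along the main chain through the multiple bond gives 11 carbons: the parent is undecane.
A C=C double bond in the chain gives the infix -ene-.
The numbering direction is chosen so that numbering from this end puts the double bond at C-1 rather than C-10.
That gives the double bond between C-1 and C-2; an ethyl group at C-7; a fluoro group at C-2.
Substituent prefixes are cited in alphabetical order (multiplying prefixes like di-/tri- are ignored for ordering).
Putting it together: 7-ethyl-2-fluoroundec-1-ene.

7-ethyl-2-fluoroundec-1-ene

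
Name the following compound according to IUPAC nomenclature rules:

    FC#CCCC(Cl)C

5-chloro-1-fluorohex-1-yne

Counting along the main chain through the multiple bond gives 6 carbons: the parent is hexane.
The chain contains a C≡C triple bond, so the unsaturation ending is -yne.
Number the chain so that numbering from this end puts the triple bond at C-1 rather than C-5.
That gives the triple bond between C-1 and C-2; a chloro group at C-5; a fluoro group at C-1.
Prefixes are listed alphabetically: chloro, fluoro.
The name is 5-chloro-1-fluorohex-1-yne.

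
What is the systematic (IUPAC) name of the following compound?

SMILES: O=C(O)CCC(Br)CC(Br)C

4,6-dibromoheptanoic acid

Counting along the main chain through the –COOH group gives 7 carbons: the parent is heptane.
The highest-priority functional group is a carboxylic acid (terminal –COOH), so the name ends in -oic acid.
Number the chain so that the carboxylic acid carbon is C-1 by definition.
This places bromo groups at C-4 and C-6.
The name is 4,6-dibromoheptanoic acid.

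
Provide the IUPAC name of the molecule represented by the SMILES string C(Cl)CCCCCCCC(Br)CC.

9-bromo-1-chloroundecane

The parent chain contains 11 carbons (undecane).
Choose the numbering such that the substituent locant set {1,9} is lower than {3,11} at the first point of difference.
That gives a bromo group at C-9; a chloro group at C-1.
The substituents are ordered alphabetically, ignoring any di-/tri- multipliers.
Putting it together: 9-bromo-1-chloroundecane.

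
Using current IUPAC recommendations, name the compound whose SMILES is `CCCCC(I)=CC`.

3-iodohept-2-ene

The longest chain bearing the multiple bond is 7 carbons long (heptane).
A C=C double bond in the chain gives the infix -ene-.
Number the chain so that numbering from this end puts the double bond at C-2 rather than C-5.
This places the double bond between C-2 and C-3; an iodo group at C-3.
The name is 3-iodohept-2-ene.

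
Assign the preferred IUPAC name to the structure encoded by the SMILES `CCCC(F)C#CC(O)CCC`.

7-fluorodec-5-yn-4-ol

The longest carbon chain that includes the –OH group and the multiple bond has 10 carbons, so the parent hydride is decane.
The principal characteristic group is an alcohol (–OH), named with the suffix -ol.
There is one C≡C triple bond, indicated by the ending -yne.
Choose the numbering such that numbering from this end puts the hydroxyl group at C-4 rather than C-7.
This places the hydroxyl at C-4; the triple bond between C-5 and C-6; a fluoro group at C-7.
Assembling the pieces gives 7-fluorodec-5-yn-4-ol.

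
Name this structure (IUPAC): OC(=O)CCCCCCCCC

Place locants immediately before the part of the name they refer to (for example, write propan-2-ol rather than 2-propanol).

The longest carbon chain that includes the –COOH group has 10 carbons, so the parent hydride is decane.
The highest-priority functional group is a carboxylic acid (terminal –COOH), so the name ends in -oic acid.
Number the chain so that the carboxylic acid carbon is C-1 by definition.
Assembling the pieces gives decanoic acid.

decanoic acid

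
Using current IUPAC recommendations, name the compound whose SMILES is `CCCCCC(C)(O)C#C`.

Counting along the main chain through the –OH group and the multiple bond gives 8 carbons: the parent is octane.
The principal characteristic group is an alcohol (–OH), named with the suffix -ol.
The chain contains a C≡C triple bond, so the unsaturation ending is -yne.
The numbering direction is chosen so that numbering from this end puts the hydroxyl group at C-3 rather than C-6.
With this numbering: the hydroxyl at C-3; the triple bond between C-1 and C-2; a methyl group at C-3.
Assembling the pieces gives 3-methyloct-1-yn-3-ol.

3-methyloct-1-yn-3-ol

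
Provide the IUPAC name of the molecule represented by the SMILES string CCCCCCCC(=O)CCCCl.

1-chloroundecan-4-one

The longest chain bearing the carbonyl is 11 carbons long (undecane).
A ketone (C=O on an internal carbon) is the principal characteristic group, giving the suffix -one.
The numbering direction is chosen so that numbering from this end puts the carbonyl group at C-4 rather than C-8.
That gives the carbonyl at C-4; a chloro group at C-1.
Putting it together: 1-chloroundecan-4-one.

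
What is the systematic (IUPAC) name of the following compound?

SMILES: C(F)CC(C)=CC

The longest chain bearing the multiple bond is 5 carbons long (pentane).
A C=C double bond in the chain gives the infix -ene-.
The numbering direction is chosen so that numbering from this end puts the double bond at C-2 rather than C-3.
With this numbering: the double bond between C-2 and C-3; a fluoro group at C-5; a methyl group at C-3.
The substituents are ordered alphabetically, ignoring any di-/tri- multipliers.
Putting it together: 5-fluoro-3-methylpent-2-ene.

5-fluoro-3-methylpent-2-ene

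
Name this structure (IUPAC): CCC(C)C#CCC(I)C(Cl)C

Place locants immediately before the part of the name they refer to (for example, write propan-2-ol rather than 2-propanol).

The longest chain bearing the multiple bond is 9 carbons long (nonane).
A C≡C triple bond in the chain gives the infix -yne-.
The numbering direction is chosen so that numbering from this end puts the triple bond at C-4 rather than C-5.
This places the triple bond between C-4 and C-5; a chloro group at C-8; an iodo group at C-7; a methyl group at C-3.
Substituent prefixes are cited in alphabetical order (multiplying prefixes like di-/tri- are ignored for ordering).
Putting it together: 8-chloro-7-iodo-3-methylnon-4-yne.

8-chloro-7-iodo-3-methylnon-4-yne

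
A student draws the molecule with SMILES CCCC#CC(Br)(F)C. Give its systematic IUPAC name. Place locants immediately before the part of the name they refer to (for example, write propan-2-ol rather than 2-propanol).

The longest carbon chain that includes the multiple bond has 7 carbons, so the parent hydride is heptane.
A C≡C triple bond in the chain gives the infix -yne-.
Choose the numbering such that numbering from this end puts the triple bond at C-3 rather than C-4.
This places the triple bond between C-3 and C-4; a bromo group at C-2; a fluoro group at C-2.
Prefixes are listed alphabetically: bromo, fluoro.
Putting it together: 2-bromo-2-fluorohept-3-yne.

2-bromo-2-fluorohept-3-yne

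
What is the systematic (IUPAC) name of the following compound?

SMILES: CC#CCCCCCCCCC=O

Counting along the main chain through the –CHO group and the multiple bond gives 12 carbons: the parent is dodecane.
An aldehyde (terminal –CHO) is the principal characteristic group, giving the suffix -al.
The chain contains a C≡C triple bond, so the unsaturation ending is -yne.
Choose the numbering such that the aldehyde carbon is C-1 by definition.
That gives the triple bond between C-10 and C-11.
The name is dodec-10-ynal.

dodec-10-ynal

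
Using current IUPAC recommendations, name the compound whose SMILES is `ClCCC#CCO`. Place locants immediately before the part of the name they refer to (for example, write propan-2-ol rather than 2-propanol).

5-chloropent-2-yn-1-ol

Counting along the main chain through the –OH group and the multiple bond gives 5 carbons: the parent is pentane.
An alcohol (–OH) is the principal characteristic group, giving the suffix -ol.
The chain contains a C≡C triple bond, so the unsaturation ending is -yne.
Number the chain so that numbering from this end puts the hydroxyl group at C-1 rather than C-5.
This places the hydroxyl at C-1; the triple bond between C-2 and C-3; a chloro group at C-5.
The name is 5-chloropent-2-yn-1-ol.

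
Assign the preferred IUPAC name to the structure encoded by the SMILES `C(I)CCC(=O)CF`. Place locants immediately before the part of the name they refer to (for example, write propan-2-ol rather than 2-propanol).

The longest carbon chain that includes the carbonyl has 5 carbons, so the parent hydride is pentane.
The highest-priority functional group is a ketone (C=O on an internal carbon), so the name ends in -one.
The numbering direction is chosen so that numbering from this end puts the carbonyl group at C-2 rather than C-4.
That gives the carbonyl at C-2; a fluoro group at C-1; an iodo group at C-5.
Prefixes are listed alphabetically: fluoro, iodo.
Putting it together: 1-fluoro-5-iodopentan-2-one.

1-fluoro-5-iodopentan-2-one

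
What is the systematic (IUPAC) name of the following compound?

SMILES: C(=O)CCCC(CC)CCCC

The longest carbon chain that includes the –CHO group has 9 carbons, so the parent hydride is nonane.
An aldehyde (terminal –CHO) is the principal characteristic group, giving the suffix -al.
Number the chain so that the aldehyde carbon is C-1 by definition.
That gives an ethyl group at C-5.
Assembling the pieces gives 5-ethylnonanal.

5-ethylnonanal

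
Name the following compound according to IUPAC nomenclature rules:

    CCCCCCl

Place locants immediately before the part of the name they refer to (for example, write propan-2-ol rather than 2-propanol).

1-chloropentane

The parent chain contains 5 carbons (pentane).
The numbering direction is chosen so that the substituent locant set {1} is lower than {5} at the first point of difference.
That gives a chloro group at C-1.
Putting it together: 1-chloropentane.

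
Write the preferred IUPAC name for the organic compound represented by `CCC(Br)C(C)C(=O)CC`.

The longest carbon chain that includes the carbonyl has 7 carbons, so the parent hydride is heptane.
The highest-priority functional group is a ketone (C=O on an internal carbon), so the name ends in -one.
The numbering direction is chosen so that numbering from this end puts the carbonyl group at C-3 rather than C-5.
With this numbering: the carbonyl at C-3; a bromo group at C-5; a methyl group at C-4.
The substituents are ordered alphabetically, ignoring any di-/tri- multipliers.
The name is 5-bromo-4-methylheptan-3-one.

5-bromo-4-methylheptan-3-one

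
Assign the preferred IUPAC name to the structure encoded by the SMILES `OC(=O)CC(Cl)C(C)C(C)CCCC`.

Counting along the main chain through the –COOH group gives 9 carbons: the parent is nonane.
A carboxylic acid (terminal –COOH) is the principal characteristic group, giving the suffix -oic acid.
Number the chain so that the carboxylic acid carbon is C-1 by definition.
With this numbering: a chloro group at C-3; methyl groups at C-4 and C-5.
Substituent prefixes are cited in alphabetical order (multiplying prefixes like di-/tri- are ignored for ordering).
Assembling the pieces gives 3-chloro-4,5-dimethylnonanoic acid.

3-chloro-4,5-dimethylnonanoic acid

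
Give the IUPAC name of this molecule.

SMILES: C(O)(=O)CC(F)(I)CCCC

3-fluoro-3-iodoheptanoic acid

The longest carbon chain that includes the –COOH group has 7 carbons, so the parent hydride is heptane.
A carboxylic acid (terminal –COOH) is the principal characteristic group, giving the suffix -oic acid.
Number the chain so that the carboxylic acid carbon is C-1 by definition.
This places a fluoro group at C-3; an iodo group at C-3.
The substituents are ordered alphabetically, ignoring any di-/tri- multipliers.
Assembling the pieces gives 3-fluoro-3-iodoheptanoic acid.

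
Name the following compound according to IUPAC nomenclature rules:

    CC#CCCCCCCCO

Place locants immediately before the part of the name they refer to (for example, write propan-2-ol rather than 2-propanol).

dec-8-yn-1-ol

The longest carbon chain that includes the –OH group and the multiple bond has 10 carbons, so the parent hydride is decane.
The principal characteristic group is an alcohol (–OH), named with the suffix -ol.
The chain contains a C≡C triple bond, so the unsaturation ending is -yne.
The numbering direction is chosen so that numbering from this end puts the hydroxyl group at C-1 rather than C-10.
That gives the hydroxyl at C-1; the triple bond between C-8 and C-9.
Putting it together: dec-8-yn-1-ol.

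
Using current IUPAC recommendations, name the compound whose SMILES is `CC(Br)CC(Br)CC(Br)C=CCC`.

The longest carbon chain that includes the multiple bond has 10 carbons, so the parent hydride is decane.
The chain contains a C=C double bond, so the unsaturation ending is -ene.
The numbering direction is chosen so that numbering from this end puts the double bond at C-3 rather than C-7.
With this numbering: the double bond between C-3 and C-4; bromo groups at C-5 and C-7 and C-9.
Assembling the pieces gives 5,7,9-tribromodec-3-ene.

5,7,9-tribromodec-3-ene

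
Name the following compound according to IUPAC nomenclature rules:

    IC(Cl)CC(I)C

The longest continuous carbon chain has 4 atoms, so the parent hydride is butane.
Choose the numbering such that the substituent locant set {1,1,3} is lower than {2,4,4} at the first point of difference.
With this numbering: a chloro group at C-1; iodo groups at C-1 and C-3.
Substituent prefixes are cited in alphabetical order (multiplying prefixes like di-/tri- are ignored for ordering).
Putting it together: 1-chloro-1,3-diiodobutane.

1-chloro-1,3-diiodobutane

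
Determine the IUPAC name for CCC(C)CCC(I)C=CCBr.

Counting along the main chain through the multiple bond gives 9 carbons: the parent is nonane.
A C=C double bond in the chain gives the infix -ene-.
Choose the numbering such that numbering from this end puts the double bond at C-2 rather than C-7.
That gives the double bond between C-2 and C-3; a bromo group at C-1; an iodo group at C-4; a methyl group at C-7.
Prefixes are listed alphabetically: bromo, iodo, methyl.
Assembling the pieces gives 1-bromo-4-iodo-7-methylnon-2-ene.

1-bromo-4-iodo-7-methylnon-2-ene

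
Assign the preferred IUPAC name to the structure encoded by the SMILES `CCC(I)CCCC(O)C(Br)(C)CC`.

3-bromo-8-iodo-3-methyldecan-4-ol

The longest chain bearing the –OH group is 10 carbons long (decane).
An alcohol (–OH) is the principal characteristic group, giving the suffix -ol.
Number the chain so that numbering from this end puts the hydroxyl group at C-4 rather than C-7.
With this numbering: the hydroxyl at C-4; a bromo group at C-3; an iodo group at C-8; a methyl group at C-3.
Substituent prefixes are cited in alphabetical order (multiplying prefixes like di-/tri- are ignored for ordering).
The name is 3-bromo-8-iodo-3-methyldecan-4-ol.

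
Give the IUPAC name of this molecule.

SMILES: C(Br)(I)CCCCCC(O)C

The longest chain bearing the –OH group is 8 carbons long (octane).
An alcohol (–OH) is the principal characteristic group, giving the suffix -ol.
Number the chain so that numbering from this end puts the hydroxyl group at C-2 rather than C-7.
That gives the hydroxyl at C-2; a bromo group at C-8; an iodo group at C-8.
Prefixes are listed alphabetically: bromo, iodo.
Putting it together: 8-bromo-8-iodooctan-2-ol.

8-bromo-8-iodooctan-2-ol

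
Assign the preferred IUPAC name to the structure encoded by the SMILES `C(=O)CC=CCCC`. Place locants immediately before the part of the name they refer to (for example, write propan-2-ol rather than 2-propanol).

hept-3-enal

The longest carbon chain that includes the –CHO group and the multiple bond has 7 carbons, so the parent hydride is heptane.
The highest-priority functional group is an aldehyde (terminal –CHO), so the name ends in -al.
A C=C double bond in the chain gives the infix -ene-.
The numbering direction is chosen so that the aldehyde carbon is C-1 by definition.
With this numbering: the double bond between C-3 and C-4.
The name is hept-3-enal.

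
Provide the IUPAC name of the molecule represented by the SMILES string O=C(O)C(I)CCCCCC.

2-iodooctanoic acid

Counting along the main chain through the –COOH group gives 8 carbons: the parent is octane.
The principal characteristic group is a carboxylic acid (terminal –COOH), named with the suffix -oic acid.
The numbering direction is chosen so that the carboxylic acid carbon is C-1 by definition.
That gives an iodo group at C-2.
Putting it together: 2-iodooctanoic acid.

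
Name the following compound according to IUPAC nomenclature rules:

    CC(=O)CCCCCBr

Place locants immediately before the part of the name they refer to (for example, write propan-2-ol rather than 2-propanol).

7-bromoheptan-2-one

The longest chain bearing the carbonyl is 7 carbons long (heptane).
The highest-priority functional group is a ketone (C=O on an internal carbon), so the name ends in -one.
Choose the numbering such that numbering from this end puts the carbonyl group at C-2 rather than C-6.
With this numbering: the carbonyl at C-2; a bromo group at C-7.
Assembling the pieces gives 7-bromoheptan-2-one.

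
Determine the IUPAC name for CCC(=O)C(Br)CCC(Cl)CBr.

The longest chain bearing the carbonyl is 8 carbons long (octane).
A ketone (C=O on an internal carbon) is the principal characteristic group, giving the suffix -one.
The numbering direction is chosen so that numbering from this end puts the carbonyl group at C-3 rather than C-6.
This places the carbonyl at C-3; bromo groups at C-4 and C-8; a chloro group at C-7.
Substituent prefixes are cited in alphabetical order (multiplying prefixes like di-/tri- are ignored for ordering).
Assembling the pieces gives 4,8-dibromo-7-chlorooctan-3-one.

4,8-dibromo-7-chlorooctan-3-one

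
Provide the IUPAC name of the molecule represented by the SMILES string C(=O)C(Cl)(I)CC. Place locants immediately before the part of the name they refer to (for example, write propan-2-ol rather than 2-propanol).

Counting along the main chain through the –CHO group gives 4 carbons: the parent is butane.
The principal characteristic group is an aldehyde (terminal –CHO), named with the suffix -al.
Choose the numbering such that the aldehyde carbon is C-1 by definition.
With this numbering: a chloro group at C-2; an iodo group at C-2.
Substituent prefixes are cited in alphabetical order (multiplying prefixes like di-/tri- are ignored for ordering).
Assembling the pieces gives 2-chloro-2-iodobutanal.

2-chloro-2-iodobutanal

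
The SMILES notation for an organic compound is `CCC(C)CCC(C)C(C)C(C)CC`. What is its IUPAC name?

The longest carbon chain is 10 atoms: the parent is decane.
The numbering direction is chosen so that the substituent locant set {3,4,5,8} is lower than {3,6,7,8} at the first point of difference.
This places methyl groups at C-3 and C-4 and C-5 and C-8.
The name is 3,4,5,8-tetramethyldecane.

3,4,5,8-tetramethyldecane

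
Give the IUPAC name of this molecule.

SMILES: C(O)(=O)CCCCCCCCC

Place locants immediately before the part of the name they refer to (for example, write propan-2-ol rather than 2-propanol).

decanoic acid

The longest chain bearing the –COOH group is 10 carbons long (decane).
A carboxylic acid (terminal –COOH) is the principal characteristic group, giving the suffix -oic acid.
Choose the numbering such that the carboxylic acid carbon is C-1 by definition.
Putting it together: decanoic acid.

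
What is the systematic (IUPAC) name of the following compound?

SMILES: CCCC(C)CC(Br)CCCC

6-bromo-4-methyldecane

The longest carbon chain is 10 atoms: the parent is decane.
Choose the numbering such that the substituent locant set {4,6} is lower than {5,7} at the first point of difference.
That gives a bromo group at C-6; a methyl group at C-4.
Prefixes are listed alphabetically: bromo, methyl.
The name is 6-bromo-4-methyldecane.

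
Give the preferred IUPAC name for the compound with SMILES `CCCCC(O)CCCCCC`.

undecan-5-ol

The longest chain bearing the –OH group is 11 carbons long (undecane).
The highest-priority functional group is an alcohol (–OH), so the name ends in -ol.
Number the chain so that numbering from this end puts the hydroxyl group at C-5 rather than C-7.
This places the hydroxyl at C-5.
Assembling the pieces gives undecan-5-ol.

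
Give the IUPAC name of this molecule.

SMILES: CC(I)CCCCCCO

The longest chain bearing the –OH group is 8 carbons long (octane).
The highest-priority functional group is an alcohol (–OH), so the name ends in -ol.
Number the chain so that numbering from this end puts the hydroxyl group at C-1 rather than C-8.
With this numbering: the hydroxyl at C-1; an iodo group at C-7.
The name is 7-iodooctan-1-ol.

7-iodooctan-1-ol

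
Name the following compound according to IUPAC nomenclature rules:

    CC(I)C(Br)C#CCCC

3-bromo-2-iodooct-4-yne

The longest carbon chain that includes the multiple bond has 8 carbons, so the parent hydride is octane.
There is one C≡C triple bond, indicated by the ending -yne.
Number the chain so that the substituent locant set {2,3} is lower than {6,7} at the first point of difference.
With this numbering: the triple bond between C-4 and C-5; a bromo group at C-3; an iodo group at C-2.
The substituents are ordered alphabetically, ignoring any di-/tri- multipliers.
Putting it together: 3-bromo-2-iodooct-4-yne.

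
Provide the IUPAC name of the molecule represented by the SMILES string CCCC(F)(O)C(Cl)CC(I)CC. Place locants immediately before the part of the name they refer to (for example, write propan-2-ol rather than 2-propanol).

5-chloro-4-fluoro-7-iodononan-4-ol

Counting along the main chain through the –OH group gives 9 carbons: the parent is nonane.
An alcohol (–OH) is the principal characteristic group, giving the suffix -ol.
Choose the numbering such that numbering from this end puts the hydroxyl group at C-4 rather than C-6.
That gives the hydroxyl at C-4; a chloro group at C-5; a fluoro group at C-4; an iodo group at C-7.
The substituents are ordered alphabetically, ignoring any di-/tri- multipliers.
Assembling the pieces gives 5-chloro-4-fluoro-7-iodononan-4-ol.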